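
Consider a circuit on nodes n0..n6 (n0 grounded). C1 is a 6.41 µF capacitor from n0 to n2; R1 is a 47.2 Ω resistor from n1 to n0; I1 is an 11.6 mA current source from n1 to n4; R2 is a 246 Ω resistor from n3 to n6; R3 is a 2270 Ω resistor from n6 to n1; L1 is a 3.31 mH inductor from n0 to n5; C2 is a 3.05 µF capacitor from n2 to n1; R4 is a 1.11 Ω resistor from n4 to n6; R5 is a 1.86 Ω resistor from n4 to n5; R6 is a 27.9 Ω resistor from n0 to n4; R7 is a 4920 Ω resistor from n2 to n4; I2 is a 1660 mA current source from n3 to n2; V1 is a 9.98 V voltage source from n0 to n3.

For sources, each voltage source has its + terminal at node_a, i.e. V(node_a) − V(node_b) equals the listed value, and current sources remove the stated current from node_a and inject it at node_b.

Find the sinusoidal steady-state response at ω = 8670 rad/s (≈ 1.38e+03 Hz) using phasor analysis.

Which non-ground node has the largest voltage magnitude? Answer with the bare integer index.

2

Apply KCL at each of the 6 non-ground nodes and solve the resulting linear system.
Node n1: branches {R1, I1, R3, C2} → V_1 = 14.38-11.85j
Node n2: branches {C1, C2, R7, I2} → V_2 = 4.694-24.05j
Node n3: branches {R2, I2, V1} → V_3 = -9.980+0.000j
Node n4: branches {I1, R4, R5, R6, R7} → V_4 = -0.1880-0.3882j
Node n5: branches {L1, R5} → V_5 = -0.1622-0.3987j
Node n6: branches {R2, R3, R4} → V_6 = -0.2249-0.3920j
Source currents: i(V1)=1.620+0.001593j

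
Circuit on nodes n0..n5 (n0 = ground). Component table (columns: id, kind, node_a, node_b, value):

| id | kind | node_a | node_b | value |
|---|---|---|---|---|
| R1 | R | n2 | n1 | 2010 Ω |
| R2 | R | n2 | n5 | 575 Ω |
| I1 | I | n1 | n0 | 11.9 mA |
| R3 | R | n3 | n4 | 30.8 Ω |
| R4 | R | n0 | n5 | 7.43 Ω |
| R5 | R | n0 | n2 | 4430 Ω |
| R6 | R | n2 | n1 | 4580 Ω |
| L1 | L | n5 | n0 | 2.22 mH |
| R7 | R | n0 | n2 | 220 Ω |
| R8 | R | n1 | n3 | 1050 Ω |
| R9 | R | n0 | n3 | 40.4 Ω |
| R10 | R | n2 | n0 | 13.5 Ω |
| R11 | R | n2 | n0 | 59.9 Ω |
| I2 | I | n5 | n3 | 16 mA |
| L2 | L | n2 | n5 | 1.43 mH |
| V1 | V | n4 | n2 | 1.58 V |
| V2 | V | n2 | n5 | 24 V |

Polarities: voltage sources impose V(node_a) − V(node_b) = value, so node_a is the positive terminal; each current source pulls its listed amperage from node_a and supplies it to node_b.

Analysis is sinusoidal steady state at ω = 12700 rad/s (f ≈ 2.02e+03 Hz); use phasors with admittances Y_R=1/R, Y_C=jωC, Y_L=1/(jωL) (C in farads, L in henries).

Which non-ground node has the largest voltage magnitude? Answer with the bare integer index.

4

Element admittances at ω=12700 rad/s:
  Y(R1) = 0.0004975+0.000j S between n2,n1
  Y(R2) = 0.001739+0.000j S between n2,n5
  I1: injects 0.0119 A into n0 (from n1)
  Y(R3) = 0.03247+0.000j S between n3,n4
  Y(R4) = 0.1346+0.000j S between n0,n5
  Y(R5) = 0.0002257+0.000j S between n0,n2
  Y(R6) = 0.0002183+0.000j S between n2,n1
  Y(L1) = 0.000-0.03547j S between n5,n0
  Y(R7) = 0.004545+0.000j S between n0,n2
  Y(R8) = 0.0009524+0.000j S between n1,n3
  Y(R9) = 0.02475+0.000j S between n0,n3
  Y(R10) = 0.07407+0.000j S between n2,n0
  Y(R11) = 0.01669+0.000j S between n2,n0
  I2: injects 0.016 A into n3 (from n5)
  Y(L2) = 0.000-0.05506j S between n2,n5
  V1: constraint V(n4)−V(n2) = 1.58
  V2: constraint V(n2)−V(n5) = 24
Assemble and solve the 7×7 MNA system:
  V(n1)=3.501-1.173j  V(n2)=13.30-1.554j  V(n3)=8.635-0.8868j  V(n4)=14.88-1.554j  V(n5)=-10.70-1.554j
  i(V1)=-0.2026+0.02168j  i(V2)=-1.522+1.492j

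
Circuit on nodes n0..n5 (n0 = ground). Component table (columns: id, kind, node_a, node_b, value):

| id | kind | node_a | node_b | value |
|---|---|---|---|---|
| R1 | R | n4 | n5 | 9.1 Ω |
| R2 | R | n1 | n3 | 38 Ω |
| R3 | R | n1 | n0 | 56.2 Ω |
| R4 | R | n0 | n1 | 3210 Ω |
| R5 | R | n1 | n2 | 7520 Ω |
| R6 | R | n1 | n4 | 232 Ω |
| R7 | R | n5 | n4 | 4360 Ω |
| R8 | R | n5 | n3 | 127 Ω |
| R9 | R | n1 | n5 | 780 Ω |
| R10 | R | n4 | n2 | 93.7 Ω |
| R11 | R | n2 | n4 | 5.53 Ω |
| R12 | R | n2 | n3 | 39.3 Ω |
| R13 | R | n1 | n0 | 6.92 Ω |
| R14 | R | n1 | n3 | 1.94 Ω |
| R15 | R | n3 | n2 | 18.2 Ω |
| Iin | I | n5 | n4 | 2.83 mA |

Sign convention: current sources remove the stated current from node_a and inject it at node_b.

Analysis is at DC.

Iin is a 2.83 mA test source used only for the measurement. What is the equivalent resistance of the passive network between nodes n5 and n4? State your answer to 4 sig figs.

MNA unknowns: 5 node voltages V₁..V_5
R1: Y=0.1099 on G[4,5]
R2: Y=0.02632 on G[1,3]
R3: Y=0.01779 on G[1,0]
R4: Y=0.0003115 on G[0,1]
R5: Y=0.0001330 on G[1,2]
R6: Y=0.004310 on G[1,4]
R7: Y=0.0002294 on G[5,4]
R8: Y=0.007874 on G[5,3]
R9: Y=0.001282 on G[1,5]
R10: Y=0.01067 on G[4,2]
R11: Y=0.1808 on G[2,4]
R12: Y=0.02545 on G[2,3]
R13: Y=0.1445 on G[1,0]
R14: Y=0.5155 on G[1,3]
R15: Y=0.05495 on G[3,2]
Iin: z[5]−=0.00283, z[4]+=0.00283
solve → V1=0.000, V2=0.002224, V3=2.366e-05, V4=0.003150, V5=-0.02082

R_eq = 8.469 Ω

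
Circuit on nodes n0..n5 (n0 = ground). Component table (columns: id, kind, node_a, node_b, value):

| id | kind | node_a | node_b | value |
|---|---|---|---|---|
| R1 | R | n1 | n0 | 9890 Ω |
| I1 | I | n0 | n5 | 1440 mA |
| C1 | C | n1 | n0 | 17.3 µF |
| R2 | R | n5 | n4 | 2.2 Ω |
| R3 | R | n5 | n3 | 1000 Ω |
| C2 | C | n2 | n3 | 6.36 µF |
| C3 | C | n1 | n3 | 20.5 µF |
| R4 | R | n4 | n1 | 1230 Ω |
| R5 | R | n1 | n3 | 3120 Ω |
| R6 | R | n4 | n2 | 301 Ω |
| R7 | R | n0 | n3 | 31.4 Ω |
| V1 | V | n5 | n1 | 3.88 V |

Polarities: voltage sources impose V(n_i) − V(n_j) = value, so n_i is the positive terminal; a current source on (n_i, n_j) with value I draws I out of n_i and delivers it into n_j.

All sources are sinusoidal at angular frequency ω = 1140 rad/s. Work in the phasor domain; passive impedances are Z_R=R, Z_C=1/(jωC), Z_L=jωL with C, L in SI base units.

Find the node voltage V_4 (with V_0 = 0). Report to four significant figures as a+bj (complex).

Element admittances at ω=1140 rad/s:
  Y(R1) = 0.0001011+0.000j S between n1,n0
  I1: injects 1.44 A into n5 (from n0)
  Y(C1) = 0.000+0.01972j S between n1,n0
  Y(R2) = 0.4545+0.000j S between n5,n4
  Y(R3) = 0.001000+0.000j S between n5,n3
  Y(C2) = 0.000+0.007250j S between n2,n3
  Y(C3) = 0.000+0.02337j S between n1,n3
  Y(R4) = 0.0008130+0.000j S between n4,n1
  Y(R5) = 0.0003205+0.000j S between n1,n3
  Y(R6) = 0.003322+0.000j S between n4,n2
  Y(R7) = 0.03185+0.000j S between n0,n3
  V1: constraint V(n5)−V(n1) = 3.88
Assemble and solve the 6×6 MNA system:
  V(n1)=14.70-37.76j  V(n2)=10.39-12.71j  V(n3)=21.79-8.986j  V(n4)=18.52-37.57j  V(n5)=18.58-37.76j
  i(V1)=1.413+0.1112j

18.52-37.57j V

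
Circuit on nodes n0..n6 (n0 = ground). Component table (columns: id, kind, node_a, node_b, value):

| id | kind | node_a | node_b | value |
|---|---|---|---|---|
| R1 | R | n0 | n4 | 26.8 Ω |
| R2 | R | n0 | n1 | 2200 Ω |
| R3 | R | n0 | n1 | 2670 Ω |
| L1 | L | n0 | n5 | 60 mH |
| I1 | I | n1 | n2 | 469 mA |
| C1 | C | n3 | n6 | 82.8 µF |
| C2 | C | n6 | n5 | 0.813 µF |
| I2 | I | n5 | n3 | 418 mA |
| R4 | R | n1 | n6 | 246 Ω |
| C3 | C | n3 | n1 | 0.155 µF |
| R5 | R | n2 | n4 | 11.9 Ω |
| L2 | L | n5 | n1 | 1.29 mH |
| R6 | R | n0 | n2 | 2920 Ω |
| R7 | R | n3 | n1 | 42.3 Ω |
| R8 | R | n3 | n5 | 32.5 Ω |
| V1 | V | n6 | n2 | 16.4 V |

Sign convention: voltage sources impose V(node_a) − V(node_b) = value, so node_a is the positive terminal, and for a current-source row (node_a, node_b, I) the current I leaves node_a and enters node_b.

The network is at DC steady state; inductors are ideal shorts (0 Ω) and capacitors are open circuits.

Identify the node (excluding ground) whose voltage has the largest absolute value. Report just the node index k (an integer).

Apply KCL at each of the 6 non-ground nodes and solve the resulting linear system.
Node n1: branches {R2, R3, I1, R4, C3, L2, R7} → V_1 = 0.000
Node n2: branches {I1, R5, R6, V1} → V_2 = 13.30
Node n3: branches {C1, I2, C3, R7, R8} → V_3 = 7.682
Node n4: branches {R1, R5} → V_4 = 9.211
Node n5: branches {L1, C2, I2, L2, R8} → V_5 = 0.000
Node n6: branches {C1, C2, R4, V1} → V_6 = 29.70
Source currents: i(L1)=0.3483, i(L2)=0.1666, i(V1)=-0.1207

6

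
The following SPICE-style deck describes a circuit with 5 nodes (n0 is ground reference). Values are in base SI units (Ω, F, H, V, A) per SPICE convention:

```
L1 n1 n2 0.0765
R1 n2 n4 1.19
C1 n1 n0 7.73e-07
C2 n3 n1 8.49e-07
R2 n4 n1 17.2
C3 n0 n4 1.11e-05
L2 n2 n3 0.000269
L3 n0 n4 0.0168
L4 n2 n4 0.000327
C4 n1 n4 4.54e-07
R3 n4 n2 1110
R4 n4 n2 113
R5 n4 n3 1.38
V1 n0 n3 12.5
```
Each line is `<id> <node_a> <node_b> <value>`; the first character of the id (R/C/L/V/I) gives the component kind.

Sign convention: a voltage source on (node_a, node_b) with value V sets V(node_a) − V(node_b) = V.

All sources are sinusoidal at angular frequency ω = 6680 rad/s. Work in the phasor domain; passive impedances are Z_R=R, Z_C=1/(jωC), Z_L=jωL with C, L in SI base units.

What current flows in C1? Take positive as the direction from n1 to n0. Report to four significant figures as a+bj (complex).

Element admittances at ω=6680 rad/s:
  Y(L1) = 0.000-0.001957j S between n1,n2
  Y(R1) = 0.8403+0.000j S between n2,n4
  Y(C1) = 0.000+0.005164j S between n1,n0
  Y(C2) = 0.000+0.005671j S between n3,n1
  Y(R2) = 0.05814+0.000j S between n4,n1
  Y(C3) = 0.000+0.07415j S between n0,n4
  Y(L2) = 0.000-0.5565j S between n2,n3
  Y(L3) = 0.000-0.008911j S between n0,n4
  Y(L4) = 0.000-0.4578j S between n2,n4
  Y(C4) = 0.000+0.003033j S between n1,n4
  Y(R3) = 0.0009009+0.000j S between n4,n2
  Y(R4) = 0.008850+0.000j S between n4,n2
  Y(R5) = 0.7246+0.000j S between n4,n3
  V1: constraint V(n0)−V(n3) = 12.5
Assemble and solve the 5×5 MNA system:
  V(n1)=-12.42+1.993j  V(n2)=-12.94+0.5310j  V(n3)=-12.50+0.000j  V(n4)=-12.80+0.9002j
  i(V1)=-0.06901-0.8990j

-0.01029-0.06412j A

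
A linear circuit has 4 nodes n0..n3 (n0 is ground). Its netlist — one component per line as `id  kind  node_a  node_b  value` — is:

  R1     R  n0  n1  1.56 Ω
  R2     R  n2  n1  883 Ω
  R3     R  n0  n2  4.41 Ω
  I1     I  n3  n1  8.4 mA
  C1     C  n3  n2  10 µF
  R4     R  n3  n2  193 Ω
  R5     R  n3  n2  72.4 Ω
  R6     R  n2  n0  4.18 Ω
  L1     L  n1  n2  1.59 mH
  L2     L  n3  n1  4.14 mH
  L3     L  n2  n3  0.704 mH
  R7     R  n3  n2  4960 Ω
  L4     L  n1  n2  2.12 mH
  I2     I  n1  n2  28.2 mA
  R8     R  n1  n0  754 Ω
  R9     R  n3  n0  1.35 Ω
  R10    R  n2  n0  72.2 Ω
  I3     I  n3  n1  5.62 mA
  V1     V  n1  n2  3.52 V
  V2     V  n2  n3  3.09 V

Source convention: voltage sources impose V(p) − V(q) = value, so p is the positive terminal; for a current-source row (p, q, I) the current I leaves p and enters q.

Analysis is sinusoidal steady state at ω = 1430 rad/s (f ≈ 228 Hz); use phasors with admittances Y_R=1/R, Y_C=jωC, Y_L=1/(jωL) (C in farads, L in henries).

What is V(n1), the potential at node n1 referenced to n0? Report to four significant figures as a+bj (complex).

Element admittances at ω=1430 rad/s:
  Y(R1) = 0.6410+0.000j S between n0,n1
  Y(R2) = 0.001133+0.000j S between n2,n1
  Y(R3) = 0.2268+0.000j S between n0,n2
  I1: injects 0.0084 A into n1 (from n3)
  Y(C1) = 0.000+0.01430j S between n3,n2
  Y(R4) = 0.005181+0.000j S between n3,n2
  Y(R5) = 0.01381+0.000j S between n3,n2
  Y(R6) = 0.2392+0.000j S between n2,n0
  Y(L1) = 0.000-0.4398j S between n1,n2
  Y(L2) = 0.000-0.1689j S between n3,n1
  Y(L3) = 0.000-0.9933j S between n2,n3
  Y(R7) = 0.0002016+0.000j S between n3,n2
  Y(L4) = 0.000-0.3299j S between n1,n2
  I2: injects 0.0282 A into n2 (from n1)
  Y(R8) = 0.001326+0.000j S between n1,n0
  Y(R9) = 0.7407+0.000j S between n3,n0
  Y(R10) = 0.01385+0.000j S between n2,n0
  I3: injects 0.00562 A into n1 (from n3)
  V1: constraint V(n1)−V(n2) = 3.52
  V2: constraint V(n2)−V(n3) = 3.09
Assemble and solve the 5×5 MNA system:
  V(n1)=3.535+0.000j  V(n2)=0.01493+0.000j  V(n3)=-3.075+0.000j
  i(V1)=-2.289+3.826j  i(V2)=-2.323+4.142j

3.535+0.000j V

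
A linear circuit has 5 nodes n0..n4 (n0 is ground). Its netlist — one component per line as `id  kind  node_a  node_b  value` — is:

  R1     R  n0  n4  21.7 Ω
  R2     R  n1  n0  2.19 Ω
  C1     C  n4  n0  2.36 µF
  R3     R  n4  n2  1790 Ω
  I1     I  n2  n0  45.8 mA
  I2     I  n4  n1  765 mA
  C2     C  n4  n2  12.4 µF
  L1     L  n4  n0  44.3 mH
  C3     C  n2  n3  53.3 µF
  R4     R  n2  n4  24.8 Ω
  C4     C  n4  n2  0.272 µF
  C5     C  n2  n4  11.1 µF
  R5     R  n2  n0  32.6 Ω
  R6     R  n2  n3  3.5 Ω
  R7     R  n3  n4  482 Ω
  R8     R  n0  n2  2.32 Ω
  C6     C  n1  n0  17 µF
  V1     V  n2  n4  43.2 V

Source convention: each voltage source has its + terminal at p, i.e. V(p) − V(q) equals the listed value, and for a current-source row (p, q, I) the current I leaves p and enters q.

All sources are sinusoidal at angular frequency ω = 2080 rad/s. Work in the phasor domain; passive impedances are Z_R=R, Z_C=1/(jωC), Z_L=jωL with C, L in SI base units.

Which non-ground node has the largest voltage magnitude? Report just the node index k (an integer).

4

Apply KCL at each of the 4 non-ground nodes and solve the resulting linear system.
Node n1: branches {R2, I2, C6} → V_1 = 1.665-0.1290j
Node n2: branches {R3, I1, C2, C3, R4, C4, C5, R5, R6, R8, V1} → V_2 = 2.329-0.4784j
Node n3: branches {C3, R6, R7} → V_3 = 2.058-0.3739j
Node n4: branches {R1, C1, R3, I2, C2, L1, R4, C4, C5, R7, V1} → V_4 = -40.87-0.4784j
Source currents: i(V1)=-2.976-1.915j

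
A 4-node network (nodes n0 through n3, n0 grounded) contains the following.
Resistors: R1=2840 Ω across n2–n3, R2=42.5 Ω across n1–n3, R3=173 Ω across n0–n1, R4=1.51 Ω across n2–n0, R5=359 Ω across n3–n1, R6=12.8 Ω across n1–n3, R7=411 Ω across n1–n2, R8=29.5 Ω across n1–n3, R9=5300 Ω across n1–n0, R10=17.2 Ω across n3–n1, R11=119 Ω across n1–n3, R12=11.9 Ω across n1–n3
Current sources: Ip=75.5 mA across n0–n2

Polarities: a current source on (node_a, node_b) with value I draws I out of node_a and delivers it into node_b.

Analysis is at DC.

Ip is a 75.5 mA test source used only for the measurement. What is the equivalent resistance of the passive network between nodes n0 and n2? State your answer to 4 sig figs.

R_eq = 1.506 Ω

Apply KCL at each of the 3 non-ground nodes and solve the resulting linear system.
Node n1: branches {R2, R3, R5, R6, R7, R8, R9, R10, R11, R12} → V_1 = 0.03616
Node n2: branches {R1, R4, R7, Ip} → V_2 = 0.1137
Node n3: branches {R1, R2, R5, R6, R8, R10, R11, R12} → V_3 = 0.03626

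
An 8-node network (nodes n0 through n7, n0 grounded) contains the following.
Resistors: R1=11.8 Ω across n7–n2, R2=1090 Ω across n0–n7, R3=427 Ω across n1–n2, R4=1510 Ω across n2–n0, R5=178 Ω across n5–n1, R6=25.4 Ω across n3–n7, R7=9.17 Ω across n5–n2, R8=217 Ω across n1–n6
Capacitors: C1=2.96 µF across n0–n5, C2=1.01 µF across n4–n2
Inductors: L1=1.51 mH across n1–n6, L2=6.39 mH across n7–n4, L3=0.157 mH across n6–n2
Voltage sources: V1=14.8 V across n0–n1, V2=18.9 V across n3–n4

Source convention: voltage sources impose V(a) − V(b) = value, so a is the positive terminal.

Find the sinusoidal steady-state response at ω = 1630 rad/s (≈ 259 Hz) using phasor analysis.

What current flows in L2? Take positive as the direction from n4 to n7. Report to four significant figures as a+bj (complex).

-0.6448+0.2690j A

Apply KCL at each of the 7 non-ground nodes and solve the resulting linear system.
Node n1: branches {R3, L1, R5, R8, V1} → V_1 = -14.80+0.000j
Node n2: branches {R1, R3, R4, L3, R7, C2} → V_2 = -14.98+0.07872j
Node n3: branches {R6, V2} → V_3 = 1.148-6.585j
Node n4: branches {L2, C2, V2} → V_4 = -17.75-6.585j
Node n5: branches {C1, R5, R7} → V_5 = -14.94+0.7037j
Node n6: branches {L1, L3, R8} → V_6 = -14.97+0.07148j
Node n7: branches {R1, R2, L2, R6} → V_7 = -14.95+0.1311j
Source currents: i(V1)=-0.02703-0.07193j, i(V2)=-0.6338+0.2644j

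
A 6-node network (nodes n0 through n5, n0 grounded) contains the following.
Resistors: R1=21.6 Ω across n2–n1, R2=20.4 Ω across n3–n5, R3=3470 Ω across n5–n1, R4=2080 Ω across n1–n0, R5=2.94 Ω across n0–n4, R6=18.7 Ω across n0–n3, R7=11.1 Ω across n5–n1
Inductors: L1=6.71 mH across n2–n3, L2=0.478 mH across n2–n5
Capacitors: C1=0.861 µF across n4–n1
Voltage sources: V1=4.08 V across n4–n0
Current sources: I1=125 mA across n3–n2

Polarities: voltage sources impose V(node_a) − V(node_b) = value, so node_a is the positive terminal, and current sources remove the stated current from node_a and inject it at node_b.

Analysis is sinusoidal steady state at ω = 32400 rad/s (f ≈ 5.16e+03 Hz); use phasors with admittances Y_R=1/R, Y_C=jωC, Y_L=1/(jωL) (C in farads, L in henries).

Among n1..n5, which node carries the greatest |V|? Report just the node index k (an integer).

Apply KCL at each of the 5 non-ground nodes and solve the resulting linear system.
Node n1: branches {R1, R3, R4, R7, C1} → V_1 = 3.891+1.118j
Node n2: branches {R1, L1, L2, I1} → V_2 = 4.026+2.200j
Node n3: branches {R2, R6, L1, I1} → V_3 = 0.5481+0.08838j
Node n4: branches {R5, C1, V1} → V_4 = 4.080+0.000j
Node n5: branches {R2, R3, R7, L2} → V_5 = 3.498+0.5112j
Source currents: i(V1)=-1.419-0.005264j

2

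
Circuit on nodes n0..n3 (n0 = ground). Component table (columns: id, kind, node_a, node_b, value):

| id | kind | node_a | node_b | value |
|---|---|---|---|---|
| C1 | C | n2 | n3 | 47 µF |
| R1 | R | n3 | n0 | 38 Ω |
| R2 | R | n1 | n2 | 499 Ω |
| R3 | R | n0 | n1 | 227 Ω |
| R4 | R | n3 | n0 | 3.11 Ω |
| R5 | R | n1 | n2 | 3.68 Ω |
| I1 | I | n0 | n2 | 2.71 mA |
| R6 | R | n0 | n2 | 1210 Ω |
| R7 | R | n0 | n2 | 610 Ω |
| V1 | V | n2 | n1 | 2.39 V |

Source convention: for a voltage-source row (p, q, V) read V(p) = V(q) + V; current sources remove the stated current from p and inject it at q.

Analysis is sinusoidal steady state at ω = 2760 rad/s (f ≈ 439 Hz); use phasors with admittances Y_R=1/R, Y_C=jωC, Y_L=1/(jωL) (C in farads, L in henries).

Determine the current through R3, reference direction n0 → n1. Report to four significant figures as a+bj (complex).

Element admittances at ω=2760 rad/s:
  Y(C1) = 0.000+0.1297j S between n2,n3
  Y(R1) = 0.02632+0.000j S between n3,n0
  Y(R2) = 0.002004+0.000j S between n1,n2
  Y(R3) = 0.004405+0.000j S between n0,n1
  Y(R4) = 0.3215+0.000j S between n3,n0
  Y(R5) = 0.2717+0.000j S between n1,n2
  I1: injects 0.00271 A into n2 (from n0)
  Y(R6) = 0.0008264+0.000j S between n0,n2
  Y(R7) = 0.001639+0.000j S between n0,n2
  V1: constraint V(n2)−V(n1) = 2.39
Assemble and solve the 4×4 MNA system:
  V(n1)=-2.348-0.09788j  V(n2)=0.04240-0.09788j  V(n3)=0.03722+0.001933j
  i(V1)=-0.6646-0.0004312j

0.01034+0.0004312j A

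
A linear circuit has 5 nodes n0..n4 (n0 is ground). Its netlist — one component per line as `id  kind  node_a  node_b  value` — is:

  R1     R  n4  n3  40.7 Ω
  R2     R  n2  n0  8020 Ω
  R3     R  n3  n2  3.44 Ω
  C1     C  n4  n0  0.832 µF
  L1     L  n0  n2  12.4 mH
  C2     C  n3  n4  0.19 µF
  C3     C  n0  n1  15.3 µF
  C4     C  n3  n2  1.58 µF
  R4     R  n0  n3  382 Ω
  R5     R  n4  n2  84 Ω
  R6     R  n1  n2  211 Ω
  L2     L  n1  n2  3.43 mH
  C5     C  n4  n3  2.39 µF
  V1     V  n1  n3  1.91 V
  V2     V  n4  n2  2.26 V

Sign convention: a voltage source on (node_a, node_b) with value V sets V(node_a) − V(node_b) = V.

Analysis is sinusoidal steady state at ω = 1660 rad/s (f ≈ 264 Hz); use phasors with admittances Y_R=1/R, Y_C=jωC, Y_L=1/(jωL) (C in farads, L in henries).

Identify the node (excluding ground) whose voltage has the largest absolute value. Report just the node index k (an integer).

Apply KCL at each of the 4 non-ground nodes and solve the resulting linear system.
Node n1: branches {C3, R6, L2, V1} → V_1 = 4.133+1.171j
Node n2: branches {R2, R3, L1, C4, R5, R6, L2, V2} → V_2 = 2.356+0.5008j
Node n3: branches {R1, R3, C2, C4, R4, C5, V1} → V_3 = 2.223+1.171j
Node n4: branches {R1, C1, C2, R5, C5, V2} → V_4 = 4.616+0.5008j
Source currents: i(V1)=-0.09644+0.2039j, i(V2)=-0.08789-0.0001513j

4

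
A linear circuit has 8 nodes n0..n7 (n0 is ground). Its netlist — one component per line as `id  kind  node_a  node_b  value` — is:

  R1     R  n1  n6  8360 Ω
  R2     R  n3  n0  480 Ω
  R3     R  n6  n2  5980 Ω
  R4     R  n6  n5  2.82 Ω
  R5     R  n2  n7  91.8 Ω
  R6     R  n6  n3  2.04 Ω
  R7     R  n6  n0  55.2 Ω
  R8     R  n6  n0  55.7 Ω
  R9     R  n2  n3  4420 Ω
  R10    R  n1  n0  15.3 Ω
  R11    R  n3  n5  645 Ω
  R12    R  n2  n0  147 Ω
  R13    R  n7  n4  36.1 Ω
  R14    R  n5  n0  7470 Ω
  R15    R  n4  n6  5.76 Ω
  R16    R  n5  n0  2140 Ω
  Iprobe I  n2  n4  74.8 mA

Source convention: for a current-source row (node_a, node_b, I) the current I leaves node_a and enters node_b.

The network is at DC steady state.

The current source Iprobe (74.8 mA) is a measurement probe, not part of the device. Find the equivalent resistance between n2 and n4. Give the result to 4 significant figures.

Element admittances at DC:
  Y(R1) = 0.0001196 S between n1,n6
  Y(R2) = 0.002083 S between n3,n0
  Y(R3) = 0.0001672 S between n6,n2
  Y(R4) = 0.3546 S between n6,n5
  Y(R5) = 0.01089 S between n2,n7
  Y(R6) = 0.4902 S between n6,n3
  Y(R7) = 0.01812 S between n6,n0
  Y(R8) = 0.01795 S between n6,n0
  Y(R9) = 0.0002262 S between n2,n3
  Y(R10) = 0.06536 S between n1,n0
  Y(R11) = 0.001550 S between n3,n5
  Y(R12) = 0.006803 S between n2,n0
  Y(R13) = 0.02770 S between n7,n4
  Y(R14) = 0.0001339 S between n5,n0
  Y(R15) = 0.1736 S between n4,n6
  Y(R16) = 0.0004673 S between n5,n0
  Iprobe: injects 0.0748 A into n4 (from n2)
Assemble and solve the 7×7 MNA system:
  V(n1)=0.001426  V(n2)=-4.458  V(n3)=0.7747  V(n4)=0.9670  V(n5)=0.7791  V(n6)=0.7804  V(n7)=-0.5642

R_eq = 72.52 Ω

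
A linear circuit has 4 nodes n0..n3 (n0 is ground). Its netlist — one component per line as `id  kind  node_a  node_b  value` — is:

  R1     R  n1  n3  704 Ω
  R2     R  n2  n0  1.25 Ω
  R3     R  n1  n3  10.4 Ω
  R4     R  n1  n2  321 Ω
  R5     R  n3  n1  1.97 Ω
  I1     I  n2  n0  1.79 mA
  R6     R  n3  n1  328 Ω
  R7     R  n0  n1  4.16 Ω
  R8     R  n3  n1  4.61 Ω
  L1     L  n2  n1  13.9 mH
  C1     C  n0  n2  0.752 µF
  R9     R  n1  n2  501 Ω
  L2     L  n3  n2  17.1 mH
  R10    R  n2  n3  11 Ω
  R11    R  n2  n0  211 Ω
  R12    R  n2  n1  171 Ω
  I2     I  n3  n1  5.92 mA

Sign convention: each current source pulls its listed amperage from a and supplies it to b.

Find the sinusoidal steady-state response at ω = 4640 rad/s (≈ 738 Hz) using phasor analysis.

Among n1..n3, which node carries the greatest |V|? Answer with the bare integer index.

Element admittances at ω=4640 rad/s:
  Y(R1) = 0.001420+0.000j S between n1,n3
  Y(R2) = 0.8000+0.000j S between n2,n0
  Y(R3) = 0.09615+0.000j S between n1,n3
  Y(R4) = 0.003115+0.000j S between n1,n2
  Y(R5) = 0.5076+0.000j S between n3,n1
  I1: injects 0.00179 A into n0 (from n2)
  Y(R6) = 0.003049+0.000j S between n3,n1
  Y(R7) = 0.2404+0.000j S between n0,n1
  Y(R8) = 0.2169+0.000j S between n3,n1
  Y(L1) = 0.000-0.01550j S between n2,n1
  Y(C1) = 0.000+0.003489j S between n0,n2
  Y(R9) = 0.001996+0.000j S between n1,n2
  Y(L2) = 0.000-0.01260j S between n3,n2
  Y(R10) = 0.09091+0.000j S between n2,n3
  Y(R11) = 0.004739+0.000j S between n2,n0
  Y(R12) = 0.005848+0.000j S between n2,n1
  I2: injects 0.00592 A into n1 (from n3)
Assemble and solve the 3×3 MNA system:
  V(n1)=0.001052+5.557e-05j  V(n2)=-0.002539-5.592e-06j  V(n3)=-0.005766+5.093e-06j

3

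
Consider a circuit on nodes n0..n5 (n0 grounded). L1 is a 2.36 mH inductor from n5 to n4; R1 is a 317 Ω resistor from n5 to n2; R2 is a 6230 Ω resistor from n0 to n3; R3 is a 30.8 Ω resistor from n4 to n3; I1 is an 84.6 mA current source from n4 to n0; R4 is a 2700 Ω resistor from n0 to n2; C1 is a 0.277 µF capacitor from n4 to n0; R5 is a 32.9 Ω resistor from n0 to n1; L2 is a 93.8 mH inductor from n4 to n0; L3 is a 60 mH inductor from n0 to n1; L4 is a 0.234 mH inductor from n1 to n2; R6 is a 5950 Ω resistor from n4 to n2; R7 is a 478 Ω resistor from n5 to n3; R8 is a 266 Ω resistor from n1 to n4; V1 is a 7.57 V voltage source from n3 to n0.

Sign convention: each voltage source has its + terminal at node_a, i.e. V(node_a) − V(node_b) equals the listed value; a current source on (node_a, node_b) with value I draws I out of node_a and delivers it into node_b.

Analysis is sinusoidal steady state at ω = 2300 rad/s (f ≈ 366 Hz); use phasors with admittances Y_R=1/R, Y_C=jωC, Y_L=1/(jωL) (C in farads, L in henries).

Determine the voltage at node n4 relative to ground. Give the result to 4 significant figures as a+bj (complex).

MNA unknowns: 5 node voltages V₁..V_5 plus 1 source current (V1)
L1: Y=0.000-0.1842j on G[5,4]
R1: Y=0.003155+0.000j on G[5,2]
R2: Y=0.0001605+0.000j on G[0,3]
R3: Y=0.03247+0.000j on G[4,3]
I1: z[4]−=0.0846, z[0]+=0.0846
R4: Y=0.0003704+0.000j on G[0,2]
C1: Y=0.000+0.0006371j on G[4,0]
R5: Y=0.03040+0.000j on G[0,1]
L2: Y=0.000-0.004635j on G[4,0]
L3: Y=0.000-0.007246j on G[0,1]
L4: Y=0.000-1.858j on G[1,2]
R6: Y=0.0001681+0.000j on G[4,2]
R7: Y=0.002092+0.000j on G[5,3]
R8: Y=0.003759+0.000j on G[1,4]
V1: row V3−V0=7.57, i_V1 at 3,0
solve → V1=0.7681+0.2303j, V2=0.7678+0.2365j, V3=7.570+0.000j, V4=4.336+0.4591j, V5=4.345+0.4345j
aux → i_V1=-0.1129+0.01582j

4.336+0.4591j V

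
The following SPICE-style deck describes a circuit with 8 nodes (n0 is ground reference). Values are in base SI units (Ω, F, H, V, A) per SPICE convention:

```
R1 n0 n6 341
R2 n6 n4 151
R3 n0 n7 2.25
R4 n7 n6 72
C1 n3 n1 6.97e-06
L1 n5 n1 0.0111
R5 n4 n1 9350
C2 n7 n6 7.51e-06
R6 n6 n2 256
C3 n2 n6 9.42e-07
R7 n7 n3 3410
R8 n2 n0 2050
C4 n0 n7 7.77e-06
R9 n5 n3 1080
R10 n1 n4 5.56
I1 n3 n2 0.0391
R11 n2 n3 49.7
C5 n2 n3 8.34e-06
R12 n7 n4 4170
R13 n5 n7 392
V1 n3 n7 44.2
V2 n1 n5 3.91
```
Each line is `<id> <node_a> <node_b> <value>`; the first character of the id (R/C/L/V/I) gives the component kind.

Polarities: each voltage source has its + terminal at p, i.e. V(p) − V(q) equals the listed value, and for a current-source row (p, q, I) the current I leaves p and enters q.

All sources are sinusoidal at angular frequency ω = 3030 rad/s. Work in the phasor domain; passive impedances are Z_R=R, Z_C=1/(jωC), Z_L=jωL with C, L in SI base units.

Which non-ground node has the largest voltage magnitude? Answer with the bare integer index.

MNA unknowns: 7 node voltages V₁..V_7 plus 2 source currents (V1, V2)
R1: Y=0.002933+0.000j on G[0,6]
R2: Y=0.006623+0.000j on G[6,4]
R3: Y=0.4444+0.000j on G[0,7]
R4: Y=0.01389+0.000j on G[7,6]
C1: Y=0.000+0.02112j on G[3,1]
L1: Y=0.000-0.02973j on G[5,1]
R5: Y=0.0001070+0.000j on G[4,1]
C2: Y=0.000+0.02276j on G[7,6]
R6: Y=0.003906+0.000j on G[6,2]
C3: Y=0.000+0.002854j on G[2,6]
R7: Y=0.0002933+0.000j on G[7,3]
R8: Y=0.0004878+0.000j on G[2,0]
C4: Y=0.000+0.02354j on G[0,7]
R9: Y=0.0009259+0.000j on G[5,3]
R10: Y=0.1799+0.000j on G[1,4]
I1: z[3]−=0.0391, z[2]+=0.0391
R11: Y=0.02012+0.000j on G[2,3]
C5: Y=0.000+0.02527j on G[2,3]
R12: Y=0.0002398+0.000j on G[7,4]
R13: Y=0.002551+0.000j on G[5,7]
V1: row V3−V7=44.2, i_V1 at 3,7
V2: row V1−V5=3.91, i_V2 at 1,5
solve → V1=37.32+11.93j, V2=40.12+0.1677j, V3=44.08+0.02926j, V4=36.35+11.37j, V5=33.41+11.93j, V6=11.12-3.532j, V7=-0.1159+0.02926j
aux → i_V1=-0.3966-0.2291j, i_V2=0.07565+0.1576j

3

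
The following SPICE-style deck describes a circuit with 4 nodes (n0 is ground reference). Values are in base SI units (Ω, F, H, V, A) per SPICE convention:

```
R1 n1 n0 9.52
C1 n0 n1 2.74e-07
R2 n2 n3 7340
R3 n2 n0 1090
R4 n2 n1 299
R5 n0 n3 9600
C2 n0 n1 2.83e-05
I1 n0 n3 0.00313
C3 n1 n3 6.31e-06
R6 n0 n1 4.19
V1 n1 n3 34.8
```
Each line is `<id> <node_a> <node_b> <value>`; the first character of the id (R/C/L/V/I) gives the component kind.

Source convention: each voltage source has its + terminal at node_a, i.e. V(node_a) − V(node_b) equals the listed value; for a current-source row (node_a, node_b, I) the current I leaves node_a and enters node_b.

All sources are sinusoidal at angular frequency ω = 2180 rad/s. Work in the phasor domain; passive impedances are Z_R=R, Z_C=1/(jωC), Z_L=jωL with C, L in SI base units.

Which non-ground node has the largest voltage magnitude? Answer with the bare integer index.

3

Apply KCL at each of the 3 non-ground nodes and solve the resulting linear system.
Node n1: branches {R1, C1, R4, C2, C3, R6, V1} → V_1 = 0.02177-0.003935j
Node n2: branches {R2, R3, R4} → V_2 = -1.061-0.003114j
Node n3: branches {R2, R5, I1, C3, V1} → V_3 = -34.78-0.003935j
Source currents: i(V1)=-0.01135-0.4787j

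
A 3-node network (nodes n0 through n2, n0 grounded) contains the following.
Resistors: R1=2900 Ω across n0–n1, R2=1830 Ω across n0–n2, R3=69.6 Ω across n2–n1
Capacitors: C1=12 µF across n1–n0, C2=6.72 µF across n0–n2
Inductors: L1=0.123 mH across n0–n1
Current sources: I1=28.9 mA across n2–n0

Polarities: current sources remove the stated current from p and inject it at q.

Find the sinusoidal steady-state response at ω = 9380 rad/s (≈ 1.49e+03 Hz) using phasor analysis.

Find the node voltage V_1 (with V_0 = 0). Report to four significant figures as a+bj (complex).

Element admittances at ω=9380 rad/s:
  Y(R1) = 0.0003448+0.000j S between n0,n1
  Y(C1) = 0.000+0.1126j S between n1,n0
  Y(R2) = 0.0005464+0.000j S between n0,n2
  Y(C2) = 0.000+0.06303j S between n0,n2
  Y(R3) = 0.01437+0.000j S between n2,n1
  Y(L1) = 0.000-0.8667j S between n0,n1
  I1: injects 0.0289 A into n0 (from n2)
Assemble and solve the 2×2 MNA system:
  V(n1)=-0.008339-0.001810j  V(n2)=-0.1035+0.4359j

-0.008339-0.001810j V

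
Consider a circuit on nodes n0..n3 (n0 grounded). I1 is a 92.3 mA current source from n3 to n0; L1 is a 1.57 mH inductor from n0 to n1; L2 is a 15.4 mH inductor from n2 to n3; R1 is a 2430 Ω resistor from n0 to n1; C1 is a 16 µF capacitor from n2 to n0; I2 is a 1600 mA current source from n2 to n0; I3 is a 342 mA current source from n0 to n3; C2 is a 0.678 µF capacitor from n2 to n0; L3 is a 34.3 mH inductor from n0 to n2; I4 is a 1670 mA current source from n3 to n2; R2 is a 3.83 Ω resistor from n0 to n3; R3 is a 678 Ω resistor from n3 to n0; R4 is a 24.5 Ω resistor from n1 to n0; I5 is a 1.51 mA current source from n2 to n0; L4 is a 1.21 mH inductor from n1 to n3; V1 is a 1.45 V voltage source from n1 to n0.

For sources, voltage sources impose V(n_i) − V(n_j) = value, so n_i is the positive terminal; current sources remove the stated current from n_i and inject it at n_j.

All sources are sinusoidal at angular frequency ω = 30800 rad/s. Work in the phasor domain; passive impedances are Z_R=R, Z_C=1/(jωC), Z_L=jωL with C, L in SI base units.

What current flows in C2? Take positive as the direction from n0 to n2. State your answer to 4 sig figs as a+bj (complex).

Element admittances at ω=30800 rad/s:
  I1: injects 0.0923 A into n0 (from n3)
  Y(L1) = 0.000-0.02068j S between n0,n1
  Y(L2) = 0.000-0.002108j S between n2,n3
  Y(R1) = 0.0004115+0.000j S between n0,n1
  Y(C1) = 0.000+0.4928j S between n2,n0
  I2: injects 1.6 A into n0 (from n2)
  I3: injects 0.342 A into n3 (from n0)
  Y(C2) = 0.000+0.02088j S between n2,n0
  Y(L3) = 0.000-0.0009466j S between n0,n2
  I4: injects 1.67 A into n2 (from n3)
  Y(R2) = 0.2611+0.000j S between n0,n3
  Y(R3) = 0.001475+0.000j S between n3,n0
  Y(R4) = 0.04082+0.000j S between n1,n0
  I5: injects 0.00151 A into n0 (from n2)
  Y(L4) = 0.000-0.02683j S between n1,n3
  V1: constraint V(n1)−V(n0) = 1.45
Assemble and solve the 4×4 MNA system:
  V(n1)=1.450+0.000j  V(n2)=0.02200-0.1311j  V(n3)=-5.329-0.7357j
  i(V1)=-0.07952+0.2119j

-0.002738-0.0004595j A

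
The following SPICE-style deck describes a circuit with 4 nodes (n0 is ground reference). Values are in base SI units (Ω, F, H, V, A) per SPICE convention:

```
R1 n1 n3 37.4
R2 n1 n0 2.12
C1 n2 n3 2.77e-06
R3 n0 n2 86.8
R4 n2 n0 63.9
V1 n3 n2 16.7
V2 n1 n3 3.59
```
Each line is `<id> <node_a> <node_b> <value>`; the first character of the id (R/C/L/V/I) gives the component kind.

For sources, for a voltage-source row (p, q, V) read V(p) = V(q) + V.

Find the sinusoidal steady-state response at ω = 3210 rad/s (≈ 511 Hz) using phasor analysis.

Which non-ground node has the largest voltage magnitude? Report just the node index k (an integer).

Apply KCL at each of the 3 non-ground nodes and solve the resulting linear system.
Node n1: branches {R1, R2, V2} → V_1 = 1.105+0.000j
Node n2: branches {C1, R3, R4, V1} → V_2 = -19.18+0.000j
Node n3: branches {R1, C1, V1, V2} → V_3 = -2.485+0.000j
Source currents: i(V1)=-0.5213-0.1485j, i(V2)=-0.6172+0.000j

2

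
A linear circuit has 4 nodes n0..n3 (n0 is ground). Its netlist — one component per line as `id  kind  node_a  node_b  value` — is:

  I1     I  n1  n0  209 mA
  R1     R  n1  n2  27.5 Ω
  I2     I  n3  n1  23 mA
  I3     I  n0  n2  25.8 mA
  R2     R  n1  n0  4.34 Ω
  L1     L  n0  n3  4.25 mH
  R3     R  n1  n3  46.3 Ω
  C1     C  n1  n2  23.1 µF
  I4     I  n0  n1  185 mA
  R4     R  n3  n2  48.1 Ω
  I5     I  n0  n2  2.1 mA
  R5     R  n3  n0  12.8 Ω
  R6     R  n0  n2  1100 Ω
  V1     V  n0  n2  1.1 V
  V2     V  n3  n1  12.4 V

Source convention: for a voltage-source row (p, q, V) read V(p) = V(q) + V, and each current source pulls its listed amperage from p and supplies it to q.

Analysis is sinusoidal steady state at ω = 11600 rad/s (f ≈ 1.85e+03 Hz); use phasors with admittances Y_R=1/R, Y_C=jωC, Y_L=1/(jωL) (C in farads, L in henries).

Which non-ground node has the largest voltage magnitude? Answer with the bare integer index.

3

Element admittances at ω=11600 rad/s:
  I1: injects 0.209 A into n0 (from n1)
  Y(R1) = 0.03636+0.000j S between n1,n2
  I2: injects 0.023 A into n1 (from n3)
  I3: injects 0.0258 A into n2 (from n0)
  Y(R2) = 0.2304+0.000j S between n1,n0
  Y(L1) = 0.000-0.02028j S between n0,n3
  Y(R3) = 0.02160+0.000j S between n1,n3
  Y(C1) = 0.000+0.2680j S between n1,n2
  I4: injects 0.185 A into n1 (from n0)
  Y(R4) = 0.02079+0.000j S between n3,n2
  I5: injects 0.0021 A into n2 (from n0)
  Y(R5) = 0.07812+0.000j S between n3,n0
  Y(R6) = 0.0009091+0.000j S between n0,n2
  V1: constraint V(n0)−V(n2) = 1.1
  V2: constraint V(n3)−V(n1) = 12.4
Assemble and solve the 5×5 MNA system:
  V(n1)=-2.517+1.587j  V(n2)=-1.100+0.000j  V(n3)=9.883+1.587j
  i(V1)=0.2194+0.2890j  i(V2)=-1.323+0.04353j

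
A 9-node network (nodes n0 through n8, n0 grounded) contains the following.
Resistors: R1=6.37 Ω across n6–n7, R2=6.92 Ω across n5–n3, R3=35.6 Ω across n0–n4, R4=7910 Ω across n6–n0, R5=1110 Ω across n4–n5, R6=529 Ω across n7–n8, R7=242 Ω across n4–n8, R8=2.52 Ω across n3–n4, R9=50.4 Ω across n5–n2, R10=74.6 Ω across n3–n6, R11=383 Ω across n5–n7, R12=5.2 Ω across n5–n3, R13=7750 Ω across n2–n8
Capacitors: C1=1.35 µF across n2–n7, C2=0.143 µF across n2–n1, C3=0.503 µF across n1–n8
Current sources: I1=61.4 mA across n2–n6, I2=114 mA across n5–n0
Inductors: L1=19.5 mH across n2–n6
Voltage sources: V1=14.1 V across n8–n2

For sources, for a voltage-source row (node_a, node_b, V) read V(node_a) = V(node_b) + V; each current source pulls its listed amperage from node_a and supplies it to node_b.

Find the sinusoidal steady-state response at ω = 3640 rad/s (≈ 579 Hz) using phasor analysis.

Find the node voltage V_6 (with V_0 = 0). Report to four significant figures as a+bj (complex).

Apply KCL at each of the 8 non-ground nodes and solve the resulting linear system.
Node n1: branches {C2, C3} → V_1 = 2.449-1.952j
Node n2: branches {C1, C2, I1, R9, L1, R13, V1} → V_2 = -8.530-1.952j
Node n3: branches {R2, R8, R10, R12} → V_3 = -4.431+0.006700j
Node n4: branches {R3, R5, R7, R8} → V_4 = -4.047-0.01275j
Node n5: branches {R2, R5, R9, R11, R12, I2} → V_5 = -4.958-0.08285j
Node n6: branches {R1, R4, I1, R10, L1} → V_6 = -2.585+2.833j
Node n7: branches {R1, C1, R6, R11} → V_7 = -2.391+2.543j
Node n8: branches {R6, R7, R13, C3, V1} → V_8 = 5.570-1.952j
Source currents: i(V1)=-0.05661+0.01079j

-2.585+2.833j V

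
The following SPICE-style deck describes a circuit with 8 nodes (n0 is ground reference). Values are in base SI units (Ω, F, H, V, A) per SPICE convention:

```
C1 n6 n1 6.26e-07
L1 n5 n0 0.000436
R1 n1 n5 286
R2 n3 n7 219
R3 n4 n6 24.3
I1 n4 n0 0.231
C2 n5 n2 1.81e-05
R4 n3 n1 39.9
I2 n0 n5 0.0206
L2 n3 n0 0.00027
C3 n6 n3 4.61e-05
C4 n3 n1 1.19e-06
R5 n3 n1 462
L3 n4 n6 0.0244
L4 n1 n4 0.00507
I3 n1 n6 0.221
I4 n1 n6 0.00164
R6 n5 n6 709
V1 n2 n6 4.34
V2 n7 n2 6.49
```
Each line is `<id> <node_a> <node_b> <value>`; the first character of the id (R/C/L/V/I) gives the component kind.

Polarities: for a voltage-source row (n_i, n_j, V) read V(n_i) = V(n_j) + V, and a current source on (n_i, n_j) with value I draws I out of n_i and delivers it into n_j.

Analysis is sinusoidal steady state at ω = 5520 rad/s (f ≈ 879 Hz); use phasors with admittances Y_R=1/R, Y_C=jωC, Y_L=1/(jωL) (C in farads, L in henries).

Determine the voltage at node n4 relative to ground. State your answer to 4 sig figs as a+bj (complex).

MNA unknowns: 7 node voltages V₁..V_7 plus 2 source currents (V1, V2)
C1: Y=0.000+0.003456j on G[6,1]
L1: Y=0.000-0.4155j on G[5,0]
R1: Y=0.003497+0.000j on G[1,5]
R2: Y=0.004566+0.000j on G[3,7]
R3: Y=0.04115+0.000j on G[4,6]
I1: z[4]−=0.231, z[0]+=0.231
C2: Y=0.000+0.09991j on G[5,2]
R4: Y=0.02506+0.000j on G[3,1]
I2: z[0]−=0.0206, z[5]+=0.0206
L2: Y=0.000-0.6710j on G[3,0]
C3: Y=0.000+0.2545j on G[6,3]
C4: Y=0.000+0.006569j on G[3,1]
R5: Y=0.002165+0.000j on G[3,1]
L3: Y=0.000-0.007425j on G[4,6]
L4: Y=0.000-0.03573j on G[1,4]
I3: z[1]−=0.221, z[6]+=0.221
I4: z[1]−=0.00164, z[6]+=0.00164
R6: Y=0.001410+0.000j on G[5,6]
V1: row V2−V6=4.34, i_V1 at 2,6
V2: row V7−V2=6.49, i_V2 at 7,2
solve → V1=-7.262+0.6801j, V2=3.350-0.1508j, V3=0.6607-0.3413j, V4=-6.039-0.0002545j, V5=-1.067+0.04471j, V6=-0.9895-0.1508j, V7=9.840-0.1508j
aux → i_V1=-0.06145-0.4422j, i_V2=-0.04192-0.0008699j

-6.039-0.0002545j V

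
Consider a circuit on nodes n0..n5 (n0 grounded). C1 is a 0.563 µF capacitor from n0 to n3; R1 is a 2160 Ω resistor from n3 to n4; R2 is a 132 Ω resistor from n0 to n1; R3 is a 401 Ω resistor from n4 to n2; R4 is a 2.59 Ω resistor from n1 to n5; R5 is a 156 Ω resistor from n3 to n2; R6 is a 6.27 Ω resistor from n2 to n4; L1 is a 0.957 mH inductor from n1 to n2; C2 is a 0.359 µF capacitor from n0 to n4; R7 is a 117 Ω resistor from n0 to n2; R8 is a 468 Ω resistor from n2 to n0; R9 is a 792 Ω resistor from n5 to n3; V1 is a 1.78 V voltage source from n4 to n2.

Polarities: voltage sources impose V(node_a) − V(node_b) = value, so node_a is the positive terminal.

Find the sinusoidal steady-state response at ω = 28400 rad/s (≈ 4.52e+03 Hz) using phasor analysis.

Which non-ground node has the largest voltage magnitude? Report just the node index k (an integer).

4

MNA unknowns: 5 node voltages V₁..V_5 plus 1 source current (V1)
C1: Y=0.000+0.01599j on G[0,3]
R1: Y=0.0004630+0.000j on G[3,4]
R2: Y=0.007576+0.000j on G[0,1]
R3: Y=0.002494+0.000j on G[4,2]
R4: Y=0.3861+0.000j on G[1,5]
R5: Y=0.006410+0.000j on G[3,2]
R6: Y=0.1595+0.000j on G[2,4]
L1: Y=0.000-0.03679j on G[1,2]
C2: Y=0.000+0.01020j on G[0,4]
R7: Y=0.008547+0.000j on G[0,2]
R8: Y=0.002137+0.000j on G[2,0]
R9: Y=0.001263+0.000j on G[5,3]
V1: row V4−V2=1.78, i_V1 at 4,2
solve → V1=-0.4353-0.5124j, V2=-0.3133-0.6071j, V3=-0.2868-0.02847j, V4=1.467-0.6071j, V5=-0.4349-0.5108j
aux → i_V1=-0.2953-0.01469j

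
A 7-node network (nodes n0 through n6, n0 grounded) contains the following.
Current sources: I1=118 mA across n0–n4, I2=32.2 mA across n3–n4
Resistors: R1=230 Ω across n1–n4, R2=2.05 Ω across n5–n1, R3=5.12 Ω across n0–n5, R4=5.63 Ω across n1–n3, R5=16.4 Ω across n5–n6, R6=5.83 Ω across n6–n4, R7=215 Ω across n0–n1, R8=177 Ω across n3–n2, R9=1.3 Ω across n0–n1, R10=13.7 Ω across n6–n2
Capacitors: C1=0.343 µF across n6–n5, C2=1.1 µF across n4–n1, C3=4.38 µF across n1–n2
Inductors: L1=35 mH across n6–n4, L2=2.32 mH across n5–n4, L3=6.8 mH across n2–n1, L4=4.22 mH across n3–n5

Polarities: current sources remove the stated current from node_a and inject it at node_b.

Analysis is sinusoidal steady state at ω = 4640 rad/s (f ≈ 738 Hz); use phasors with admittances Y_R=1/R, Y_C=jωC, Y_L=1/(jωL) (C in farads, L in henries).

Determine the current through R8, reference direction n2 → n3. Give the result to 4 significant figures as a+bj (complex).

0.003381+0.005357j A

Element admittances at ω=4640 rad/s:
  I1: injects 0.118 A into n4 (from n0)
  Y(R1) = 0.004348+0.000j S between n1,n4
  Y(C1) = 0.000+0.001592j S between n6,n5
  Y(C2) = 0.000+0.005104j S between n4,n1
  Y(R2) = 0.4878+0.000j S between n5,n1
  Y(L1) = 0.000-0.006158j S between n6,n4
  Y(L2) = 0.000-0.09290j S between n5,n4
  Y(L3) = 0.000-0.03169j S between n2,n1
  Y(R3) = 0.1953+0.000j S between n0,n5
  Y(R4) = 0.1776+0.000j S between n1,n3
  Y(R5) = 0.06098+0.000j S between n5,n6
  Y(R6) = 0.1715+0.000j S between n6,n4
  Y(R7) = 0.004651+0.000j S between n0,n1
  Y(R8) = 0.005650+0.000j S between n3,n2
  Y(L4) = 0.000-0.05107j S between n3,n5
  Y(R9) = 0.7692+0.000j S between n0,n1
  Y(R10) = 0.07299+0.000j S between n6,n2
  Y(C3) = 0.000+0.02032j S between n1,n2
  I2: injects 0.0322 A into n4 (from n3)
Assemble and solve the 6×6 MNA system:
  V(n1)=0.08675-0.001956j  V(n2)=0.5431+0.8857j  V(n3)=-0.05528-0.06257j  V(n4)=0.9525+1.214j  V(n5)=0.2604+0.007750j  V(n6)=0.7277+0.8880j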